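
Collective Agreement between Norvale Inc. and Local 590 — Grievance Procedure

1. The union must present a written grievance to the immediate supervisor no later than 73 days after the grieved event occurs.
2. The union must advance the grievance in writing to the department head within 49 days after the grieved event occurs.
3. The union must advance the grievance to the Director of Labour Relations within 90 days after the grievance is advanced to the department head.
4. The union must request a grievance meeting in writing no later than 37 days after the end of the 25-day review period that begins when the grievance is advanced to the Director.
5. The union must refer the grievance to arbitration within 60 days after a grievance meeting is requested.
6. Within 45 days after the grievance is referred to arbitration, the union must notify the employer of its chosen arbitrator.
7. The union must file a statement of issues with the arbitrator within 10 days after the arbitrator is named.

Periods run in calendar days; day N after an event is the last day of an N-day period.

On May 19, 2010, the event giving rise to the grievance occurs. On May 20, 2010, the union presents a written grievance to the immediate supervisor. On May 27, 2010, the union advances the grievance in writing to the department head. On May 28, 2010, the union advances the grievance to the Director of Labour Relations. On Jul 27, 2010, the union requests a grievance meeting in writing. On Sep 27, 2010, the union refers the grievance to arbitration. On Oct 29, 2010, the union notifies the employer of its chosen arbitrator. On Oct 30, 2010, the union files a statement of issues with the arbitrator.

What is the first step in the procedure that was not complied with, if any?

Step 5

Step 1: 73 days after May 19, 2010 (when the grieved event occurs) is Jul 31, 2010; completed May 20, 2010, before the deadline.
Step 2: 49 days after May 19, 2010 (when the grieved event occurs) is Jul 7, 2010; done May 27, 2010 — timely.
Step 3: 90 days after May 27, 2010 (when the grievance is advanced to the department head) is Aug 25, 2010; completed May 28, 2010, before the deadline.
Step 4: 37 days after Jun 22, 2010 (end of the 25-day review period, which began when the grievance is advanced to the Director on May 28, 2010) is Jul 29, 2010; completed Jul 27, 2010, before the deadline.
Step 5: 60 days after Jul 27, 2010 (when a grievance meeting is requested) is Sep 25, 2010; not done until Sep 27, 2010, 2 days after the deadline.
That is the first point of non-compliance.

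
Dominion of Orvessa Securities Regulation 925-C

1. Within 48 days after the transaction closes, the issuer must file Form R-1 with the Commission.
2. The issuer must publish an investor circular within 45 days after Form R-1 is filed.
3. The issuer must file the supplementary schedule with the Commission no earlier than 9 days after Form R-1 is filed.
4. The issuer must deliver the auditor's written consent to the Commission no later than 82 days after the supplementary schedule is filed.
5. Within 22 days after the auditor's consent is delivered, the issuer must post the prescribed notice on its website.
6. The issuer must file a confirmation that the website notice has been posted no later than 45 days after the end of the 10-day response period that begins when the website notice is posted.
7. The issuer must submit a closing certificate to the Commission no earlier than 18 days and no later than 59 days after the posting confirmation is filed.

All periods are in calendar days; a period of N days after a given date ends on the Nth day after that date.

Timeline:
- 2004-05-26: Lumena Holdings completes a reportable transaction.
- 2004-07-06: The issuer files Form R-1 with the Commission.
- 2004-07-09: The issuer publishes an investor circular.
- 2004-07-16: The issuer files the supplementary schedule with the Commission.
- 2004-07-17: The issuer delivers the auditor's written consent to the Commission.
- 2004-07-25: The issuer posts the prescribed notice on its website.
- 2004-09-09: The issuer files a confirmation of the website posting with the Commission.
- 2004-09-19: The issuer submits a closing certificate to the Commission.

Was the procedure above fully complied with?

No

Step 1: 48 days after 2004-05-26 (when the transaction closes) is 2004-07-13; completed 2004-07-06, before the deadline.
Step 2: 45 days after 2004-07-06 (when Form R-1 is filed) is 2004-08-20; completed 2004-07-09, before the deadline.
Step 3: the earliest permitted date is 9 days after 2004-07-06 (when Form R-1 is filed), i.e. 2004-07-15; done 2004-07-16, after the minimum wait.
Step 4: 82 days after 2004-07-16 (when the supplementary schedule is filed) is 2004-10-06; 2004-07-17 is within that limit.
Step 5: 22 days after 2004-07-17 (when the auditor's consent is delivered) is 2004-08-08; completed 2004-07-25, before the deadline.
Step 6: 45 days after 2004-08-04 (end of the 10-day response period, which began when the website notice is posted on 2004-07-25) is 2004-09-18; done 2004-09-09 — timely.
Step 7: the window is 18–59 days after 2004-09-09 (when the posting confirmation is filed), so 2004-09-27 through 2004-11-07; 2004-09-19 is 8 days too early.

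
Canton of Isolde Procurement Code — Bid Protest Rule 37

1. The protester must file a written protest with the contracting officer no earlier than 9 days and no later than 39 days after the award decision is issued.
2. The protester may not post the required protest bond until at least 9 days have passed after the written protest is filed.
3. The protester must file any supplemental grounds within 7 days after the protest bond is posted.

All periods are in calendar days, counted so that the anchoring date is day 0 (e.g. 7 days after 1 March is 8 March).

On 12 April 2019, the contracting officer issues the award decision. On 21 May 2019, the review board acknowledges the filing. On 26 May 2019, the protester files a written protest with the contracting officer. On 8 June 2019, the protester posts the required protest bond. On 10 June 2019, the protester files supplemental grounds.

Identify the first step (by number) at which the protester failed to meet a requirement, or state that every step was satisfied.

Step 1 — 9 and 39 days from 12 April 2019 (when the award decision is issued) are 21 April 2019 and 21 May 2019 respectively; 26 May 2019 is 5 days past the end of the window.

Step 1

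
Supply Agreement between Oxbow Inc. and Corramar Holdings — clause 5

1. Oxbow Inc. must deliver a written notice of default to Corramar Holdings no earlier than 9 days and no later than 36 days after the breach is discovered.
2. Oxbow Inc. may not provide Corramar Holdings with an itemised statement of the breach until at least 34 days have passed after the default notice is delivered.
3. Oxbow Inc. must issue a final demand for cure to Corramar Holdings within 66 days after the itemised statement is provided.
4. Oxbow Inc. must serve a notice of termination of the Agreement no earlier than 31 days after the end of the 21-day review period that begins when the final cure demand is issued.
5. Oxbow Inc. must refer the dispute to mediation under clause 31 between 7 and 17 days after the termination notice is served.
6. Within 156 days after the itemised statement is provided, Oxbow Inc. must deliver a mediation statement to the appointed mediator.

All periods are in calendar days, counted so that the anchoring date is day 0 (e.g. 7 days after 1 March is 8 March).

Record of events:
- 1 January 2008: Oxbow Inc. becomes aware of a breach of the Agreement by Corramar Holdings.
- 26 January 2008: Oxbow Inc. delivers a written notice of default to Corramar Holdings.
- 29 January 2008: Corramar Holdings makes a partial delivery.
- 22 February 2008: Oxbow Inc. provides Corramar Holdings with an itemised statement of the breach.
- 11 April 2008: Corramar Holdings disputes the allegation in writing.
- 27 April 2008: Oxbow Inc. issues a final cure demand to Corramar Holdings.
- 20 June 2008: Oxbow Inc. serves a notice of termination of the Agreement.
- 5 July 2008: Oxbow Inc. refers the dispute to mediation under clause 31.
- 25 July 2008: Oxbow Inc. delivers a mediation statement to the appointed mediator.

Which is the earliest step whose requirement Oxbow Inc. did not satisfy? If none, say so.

Step 2

Step 1: the window is 9–36 days after 1 January 2008 (when the breach is discovered), so 10 January 2008 through 6 February 2008; 26 January 2008 falls inside that range.
Step 2: the earliest permitted date is 34 days after 26 January 2008 (when the default notice is delivered), i.e. 29 February 2008; done 22 February 2008 — 7 days too early.
The procedure was therefore not followed at step 2.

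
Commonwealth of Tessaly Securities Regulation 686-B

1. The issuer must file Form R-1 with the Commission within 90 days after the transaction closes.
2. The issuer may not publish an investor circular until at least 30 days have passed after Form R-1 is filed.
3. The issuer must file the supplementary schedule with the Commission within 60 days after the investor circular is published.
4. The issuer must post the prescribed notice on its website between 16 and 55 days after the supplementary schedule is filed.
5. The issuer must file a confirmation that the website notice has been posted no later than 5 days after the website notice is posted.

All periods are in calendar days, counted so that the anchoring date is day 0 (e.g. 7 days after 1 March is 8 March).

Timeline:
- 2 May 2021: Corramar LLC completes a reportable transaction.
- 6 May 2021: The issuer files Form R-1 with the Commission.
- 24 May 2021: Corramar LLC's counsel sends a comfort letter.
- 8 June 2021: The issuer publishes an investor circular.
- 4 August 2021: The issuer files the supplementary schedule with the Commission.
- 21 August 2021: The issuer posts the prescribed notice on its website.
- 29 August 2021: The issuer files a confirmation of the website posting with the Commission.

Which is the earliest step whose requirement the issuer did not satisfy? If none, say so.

Step 1: 90 days after 2 May 2021 (when the transaction closes) is 31 July 2021; completed 6 May 2021, before the deadline.
Step 2: the earliest permitted date is 30 days after 6 May 2021 (when Form R-1 is filed), i.e. 5 June 2021; done 8 June 2021, after the minimum wait.
Step 3: 60 days after 8 June 2021 (when the investor circular is published) is 7 August 2021; 4 August 2021 is within that limit.
Step 4: the window is 16–55 days after 4 August 2021 (when the supplementary schedule is filed), so 20 August 2021 through 28 September 2021; 21 August 2021 falls inside that range.
Step 5: 5 days after 21 August 2021 (when the website notice is posted) is 26 August 2021; 29 August 2021 misses that deadline by 3 days.

Step 5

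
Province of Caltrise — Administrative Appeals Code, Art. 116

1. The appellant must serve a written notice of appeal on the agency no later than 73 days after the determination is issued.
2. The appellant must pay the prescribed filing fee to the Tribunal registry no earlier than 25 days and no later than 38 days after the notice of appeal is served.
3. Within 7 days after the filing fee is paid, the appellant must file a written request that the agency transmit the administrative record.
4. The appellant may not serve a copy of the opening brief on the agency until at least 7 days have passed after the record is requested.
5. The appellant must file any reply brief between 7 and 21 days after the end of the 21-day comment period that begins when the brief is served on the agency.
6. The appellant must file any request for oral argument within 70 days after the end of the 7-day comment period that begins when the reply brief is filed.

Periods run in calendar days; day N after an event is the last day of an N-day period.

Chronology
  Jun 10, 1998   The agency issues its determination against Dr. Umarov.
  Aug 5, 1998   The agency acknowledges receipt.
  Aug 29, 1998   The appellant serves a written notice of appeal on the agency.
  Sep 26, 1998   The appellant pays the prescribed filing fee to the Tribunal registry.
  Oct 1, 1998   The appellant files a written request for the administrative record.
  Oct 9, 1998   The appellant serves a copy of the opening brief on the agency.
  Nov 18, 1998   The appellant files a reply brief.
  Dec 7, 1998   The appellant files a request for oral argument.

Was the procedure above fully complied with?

Step 1: 73 days after Jun 10, 1998 (when the determination is issued) is Aug 22, 1998; Aug 29, 1998 misses that deadline by 7 days.
No need to go further; step 1 was not satisfied.

No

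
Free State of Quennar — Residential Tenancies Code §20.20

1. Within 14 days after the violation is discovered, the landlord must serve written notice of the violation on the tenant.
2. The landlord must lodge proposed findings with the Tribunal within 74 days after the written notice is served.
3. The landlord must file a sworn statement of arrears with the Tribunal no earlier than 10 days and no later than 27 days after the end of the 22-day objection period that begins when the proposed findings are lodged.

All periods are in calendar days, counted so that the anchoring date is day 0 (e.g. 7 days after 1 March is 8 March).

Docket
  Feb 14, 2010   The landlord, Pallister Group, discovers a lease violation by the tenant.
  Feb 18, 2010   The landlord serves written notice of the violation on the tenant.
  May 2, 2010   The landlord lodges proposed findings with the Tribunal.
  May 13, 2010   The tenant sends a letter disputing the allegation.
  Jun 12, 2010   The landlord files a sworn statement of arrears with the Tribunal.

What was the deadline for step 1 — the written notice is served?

Step 1 runs from Feb 14, 2010, when the violation is discovered. 14 days after Feb 14, 2010 is Feb 28, 2010.

Feb 28, 2010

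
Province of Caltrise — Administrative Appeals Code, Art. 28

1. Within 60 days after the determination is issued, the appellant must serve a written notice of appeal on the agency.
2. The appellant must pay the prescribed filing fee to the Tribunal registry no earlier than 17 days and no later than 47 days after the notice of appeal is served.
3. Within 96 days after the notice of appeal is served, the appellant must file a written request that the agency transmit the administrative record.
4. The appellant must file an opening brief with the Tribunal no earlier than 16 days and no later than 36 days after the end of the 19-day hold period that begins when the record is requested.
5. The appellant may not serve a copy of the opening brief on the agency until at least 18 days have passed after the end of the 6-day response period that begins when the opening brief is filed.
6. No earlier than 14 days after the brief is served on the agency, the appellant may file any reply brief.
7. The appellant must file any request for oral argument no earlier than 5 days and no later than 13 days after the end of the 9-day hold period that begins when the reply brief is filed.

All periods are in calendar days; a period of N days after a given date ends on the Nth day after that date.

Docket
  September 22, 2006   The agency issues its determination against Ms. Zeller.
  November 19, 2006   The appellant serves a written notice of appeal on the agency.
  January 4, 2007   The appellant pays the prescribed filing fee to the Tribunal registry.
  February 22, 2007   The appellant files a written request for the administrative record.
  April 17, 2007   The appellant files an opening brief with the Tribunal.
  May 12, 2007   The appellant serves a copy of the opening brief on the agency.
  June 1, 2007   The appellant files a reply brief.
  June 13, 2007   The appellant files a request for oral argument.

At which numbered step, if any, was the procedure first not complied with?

Step 7

(1) due by September 22, 2006 + 60 days = November 21, 2006; done November 19, 2006 — timely.
(2) the permitted window runs from November 19, 2006 + 17 = December 6, 2006 to November 19, 2006 + 47 = January 5, 2007; done January 4, 2007, which is between those dates.
(3) due by November 19, 2006 + 96 days = February 23, 2007; February 22, 2007 is within that limit.
(4) the permitted window runs from March 13, 2007 + 16 = March 29, 2007 to March 13, 2007 + 36 = April 18, 2007; April 17, 2007 falls inside that range.
(5) permitted from April 23, 2007 + 18 days = May 11, 2007 onward; done May 12, 2007 — permitted.
(6) permitted from May 12, 2007 + 14 days = May 26, 2007 onward; June 1, 2007 is on or after that date.
(7) the permitted window runs from June 10, 2007 + 5 = June 15, 2007 to June 10, 2007 + 13 = June 23, 2007; June 13, 2007 is 2 days too early.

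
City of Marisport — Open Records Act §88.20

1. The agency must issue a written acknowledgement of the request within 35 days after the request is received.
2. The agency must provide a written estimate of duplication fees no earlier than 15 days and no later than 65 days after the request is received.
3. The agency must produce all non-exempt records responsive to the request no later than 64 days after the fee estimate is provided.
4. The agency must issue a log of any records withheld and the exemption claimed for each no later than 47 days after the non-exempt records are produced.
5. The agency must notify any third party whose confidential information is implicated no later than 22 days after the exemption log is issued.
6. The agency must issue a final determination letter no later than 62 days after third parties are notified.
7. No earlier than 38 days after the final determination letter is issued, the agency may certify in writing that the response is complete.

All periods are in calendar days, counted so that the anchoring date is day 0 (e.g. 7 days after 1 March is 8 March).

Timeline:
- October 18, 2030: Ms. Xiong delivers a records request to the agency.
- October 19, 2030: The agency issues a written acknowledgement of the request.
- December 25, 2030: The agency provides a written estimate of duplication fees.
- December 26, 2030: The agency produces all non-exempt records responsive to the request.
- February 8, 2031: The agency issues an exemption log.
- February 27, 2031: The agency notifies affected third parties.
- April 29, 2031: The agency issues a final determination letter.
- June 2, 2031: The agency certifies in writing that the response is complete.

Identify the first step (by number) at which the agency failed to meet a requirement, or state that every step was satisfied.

(1) due by October 18, 2030 + 35 days = November 22, 2030; completed October 19, 2030, before the deadline.
(2) the permitted window runs from October 18, 2030 + 15 = November 2, 2030 to October 18, 2030 + 65 = December 22, 2030; done December 25, 2030 — 3 days after the window closed.
That is the first point of non-compliance.

Step 2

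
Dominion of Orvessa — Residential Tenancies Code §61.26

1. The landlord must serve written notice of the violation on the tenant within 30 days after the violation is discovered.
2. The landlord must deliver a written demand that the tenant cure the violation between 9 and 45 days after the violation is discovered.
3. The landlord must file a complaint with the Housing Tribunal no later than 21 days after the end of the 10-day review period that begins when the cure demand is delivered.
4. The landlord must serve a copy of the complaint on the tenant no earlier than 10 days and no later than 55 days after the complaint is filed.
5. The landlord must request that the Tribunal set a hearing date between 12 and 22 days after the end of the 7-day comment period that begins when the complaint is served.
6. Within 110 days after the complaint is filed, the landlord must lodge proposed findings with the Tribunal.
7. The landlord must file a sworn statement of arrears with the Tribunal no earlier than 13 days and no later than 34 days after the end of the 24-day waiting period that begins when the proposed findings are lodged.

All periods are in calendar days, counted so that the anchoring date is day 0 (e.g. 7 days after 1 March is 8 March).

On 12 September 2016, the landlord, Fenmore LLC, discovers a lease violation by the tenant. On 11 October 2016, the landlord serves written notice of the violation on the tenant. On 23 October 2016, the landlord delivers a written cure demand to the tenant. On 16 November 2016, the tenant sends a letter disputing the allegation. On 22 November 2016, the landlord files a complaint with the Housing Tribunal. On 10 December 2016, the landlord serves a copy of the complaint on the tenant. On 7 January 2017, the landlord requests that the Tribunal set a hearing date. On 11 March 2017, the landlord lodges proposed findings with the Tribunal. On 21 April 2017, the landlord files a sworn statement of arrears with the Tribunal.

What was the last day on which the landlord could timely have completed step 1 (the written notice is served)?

Step 1 runs from 12 September 2016, when the violation is discovered. 30 days after 12 September 2016 is 12 October 2016.

12 October 2016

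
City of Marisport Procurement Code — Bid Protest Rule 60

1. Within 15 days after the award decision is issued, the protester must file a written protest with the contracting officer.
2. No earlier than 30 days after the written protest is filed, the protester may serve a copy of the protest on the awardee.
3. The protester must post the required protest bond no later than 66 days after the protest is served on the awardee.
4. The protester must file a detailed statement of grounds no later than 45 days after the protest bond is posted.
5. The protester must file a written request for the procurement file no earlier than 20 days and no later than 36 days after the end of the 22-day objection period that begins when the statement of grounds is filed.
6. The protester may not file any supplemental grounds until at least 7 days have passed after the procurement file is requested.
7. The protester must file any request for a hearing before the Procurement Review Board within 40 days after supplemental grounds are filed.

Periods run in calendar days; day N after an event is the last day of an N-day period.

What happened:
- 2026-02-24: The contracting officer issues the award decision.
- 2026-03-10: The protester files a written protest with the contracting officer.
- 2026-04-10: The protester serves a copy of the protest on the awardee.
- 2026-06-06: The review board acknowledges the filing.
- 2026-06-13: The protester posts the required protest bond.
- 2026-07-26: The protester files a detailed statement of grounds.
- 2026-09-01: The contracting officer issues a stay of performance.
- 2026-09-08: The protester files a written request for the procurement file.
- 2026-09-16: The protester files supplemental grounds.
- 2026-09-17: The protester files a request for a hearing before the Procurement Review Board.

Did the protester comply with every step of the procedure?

Yes

Step 1 — counting 15 days from 2026-02-24 (when the award decision is issued) gives a deadline of 2026-03-11; done 2026-03-10 — timely.
Step 2 — must wait 30 days from 2026-03-10 (when the written protest is filed), so not before 2026-04-09; done 2026-04-10, after the minimum wait.
Step 3 — counting 66 days from 2026-04-10 (when the protest is served on the awardee) gives a deadline of 2026-06-15; done 2026-06-13 — timely.
Step 4 — counting 45 days from 2026-06-13 (when the protest bond is posted) gives a deadline of 2026-07-28; 2026-07-26 is within that limit.
Step 5 — 20 and 36 days from 2026-08-17 (end of the 22-day objection period, which began when the statement of grounds is filed on 2026-07-26) are 2026-09-06 and 2026-09-22 respectively; done 2026-09-08, which is between those dates.
Step 6 — must wait 7 days from 2026-09-08 (when the procurement file is requested), so not before 2026-09-15; done 2026-09-16 — permitted.
Step 7 — counting 40 days from 2026-09-16 (when supplemental grounds are filed) gives a deadline of 2026-10-26; completed 2026-09-17, before the deadline.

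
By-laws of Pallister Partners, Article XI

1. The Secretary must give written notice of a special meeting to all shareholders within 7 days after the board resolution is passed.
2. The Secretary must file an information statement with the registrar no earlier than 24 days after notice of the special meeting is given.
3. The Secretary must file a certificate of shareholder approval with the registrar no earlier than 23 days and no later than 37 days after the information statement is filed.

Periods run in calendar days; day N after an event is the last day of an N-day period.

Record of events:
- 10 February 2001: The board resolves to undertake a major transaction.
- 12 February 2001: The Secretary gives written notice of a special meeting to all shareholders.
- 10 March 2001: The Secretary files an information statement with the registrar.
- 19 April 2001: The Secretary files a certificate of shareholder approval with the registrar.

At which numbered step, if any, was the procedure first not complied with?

(1) due by 10 February 2001 + 7 days = 17 February 2001; completed 12 February 2001, before the deadline.
(2) permitted from 12 February 2001 + 24 days = 8 March 2001 onward; done 10 March 2001, after the minimum wait.
(3) the permitted window runs from 10 March 2001 + 23 = 2 April 2001 to 10 March 2001 + 37 = 16 April 2001; 19 April 2001 is 3 days past the end of the window.

Step 3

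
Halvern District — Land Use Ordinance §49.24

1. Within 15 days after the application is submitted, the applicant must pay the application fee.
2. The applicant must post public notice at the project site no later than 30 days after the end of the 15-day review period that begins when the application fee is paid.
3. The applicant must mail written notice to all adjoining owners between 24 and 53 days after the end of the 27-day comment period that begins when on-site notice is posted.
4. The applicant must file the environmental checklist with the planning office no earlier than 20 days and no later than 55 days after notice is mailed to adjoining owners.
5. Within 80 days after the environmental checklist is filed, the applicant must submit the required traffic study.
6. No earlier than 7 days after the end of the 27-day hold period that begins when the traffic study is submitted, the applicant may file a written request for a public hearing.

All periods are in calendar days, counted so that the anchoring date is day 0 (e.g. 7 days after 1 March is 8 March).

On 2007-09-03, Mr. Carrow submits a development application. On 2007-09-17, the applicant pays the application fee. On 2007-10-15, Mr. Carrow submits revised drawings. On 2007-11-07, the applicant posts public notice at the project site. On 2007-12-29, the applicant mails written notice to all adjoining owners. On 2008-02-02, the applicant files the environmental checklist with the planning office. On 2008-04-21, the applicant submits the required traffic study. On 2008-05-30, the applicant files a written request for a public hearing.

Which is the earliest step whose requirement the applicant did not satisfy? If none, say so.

Step 2

Step 1 — counting 15 days from 2007-09-03 (when the application is submitted) gives a deadline of 2007-09-18; 2007-09-17 is within that limit.
Step 2 — counting 30 days from 2007-10-02 (end of the 15-day review period, which began when the application fee is paid on 2007-09-17) gives a deadline of 2007-11-01; done 2007-11-07 — 6 days late.
Later steps need not be reached.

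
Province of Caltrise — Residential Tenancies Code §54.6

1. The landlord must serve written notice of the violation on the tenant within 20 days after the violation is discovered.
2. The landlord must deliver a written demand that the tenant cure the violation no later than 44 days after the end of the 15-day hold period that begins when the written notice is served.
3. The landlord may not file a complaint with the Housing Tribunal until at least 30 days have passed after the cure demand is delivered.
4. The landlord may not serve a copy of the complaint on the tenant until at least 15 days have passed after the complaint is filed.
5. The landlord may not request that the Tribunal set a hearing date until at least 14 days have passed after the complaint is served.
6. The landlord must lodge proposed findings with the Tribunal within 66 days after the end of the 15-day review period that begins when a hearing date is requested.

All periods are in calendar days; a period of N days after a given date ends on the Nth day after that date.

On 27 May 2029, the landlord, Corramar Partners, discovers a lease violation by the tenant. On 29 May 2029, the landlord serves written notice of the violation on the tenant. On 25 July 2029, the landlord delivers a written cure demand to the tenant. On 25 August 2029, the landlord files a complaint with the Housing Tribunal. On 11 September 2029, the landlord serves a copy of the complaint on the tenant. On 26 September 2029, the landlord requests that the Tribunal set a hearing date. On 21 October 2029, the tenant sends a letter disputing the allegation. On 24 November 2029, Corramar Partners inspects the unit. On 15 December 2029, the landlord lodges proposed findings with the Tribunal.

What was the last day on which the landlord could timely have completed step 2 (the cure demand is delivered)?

The written notice is served on 29 May 2029; the 15-day hold period therefore ends 13 June 2029, and step 2 runs from that date. 44 days after 13 June 2029 is 27 July 2029.

27 July 2029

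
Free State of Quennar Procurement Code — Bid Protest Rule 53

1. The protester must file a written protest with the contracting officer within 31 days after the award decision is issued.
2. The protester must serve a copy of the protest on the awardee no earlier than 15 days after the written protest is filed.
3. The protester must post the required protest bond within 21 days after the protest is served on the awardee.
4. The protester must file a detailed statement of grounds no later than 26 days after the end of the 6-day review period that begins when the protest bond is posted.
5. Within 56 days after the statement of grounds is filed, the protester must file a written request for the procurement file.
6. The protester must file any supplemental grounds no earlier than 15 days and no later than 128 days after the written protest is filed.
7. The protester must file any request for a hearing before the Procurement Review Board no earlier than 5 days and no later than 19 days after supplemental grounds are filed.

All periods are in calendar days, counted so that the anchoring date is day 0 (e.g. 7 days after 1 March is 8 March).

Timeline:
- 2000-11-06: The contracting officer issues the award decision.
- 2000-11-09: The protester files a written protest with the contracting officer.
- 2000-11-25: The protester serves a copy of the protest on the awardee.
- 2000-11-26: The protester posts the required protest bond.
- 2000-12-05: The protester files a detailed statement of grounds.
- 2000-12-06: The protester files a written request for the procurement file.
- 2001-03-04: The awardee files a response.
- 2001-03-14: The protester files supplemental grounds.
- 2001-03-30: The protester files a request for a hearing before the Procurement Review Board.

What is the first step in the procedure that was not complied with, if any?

Step 1 — counting 31 days from 2000-11-06 (when the award decision is issued) gives a deadline of 2000-12-07; done 2000-11-09 — timely.
Step 2 — must wait 15 days from 2000-11-09 (when the written protest is filed), so not before 2000-11-24; done 2000-11-25, after the minimum wait.
Step 3 — counting 21 days from 2000-11-25 (when the protest is served on the awardee) gives a deadline of 2000-12-16; done 2000-11-26 — timely.
Step 4 — counting 26 days from 2000-12-02 (end of the 6-day review period, which began when the protest bond is posted on 2000-11-26) gives a deadline of 2000-12-28; done 2000-12-05 — timely.
Step 5 — counting 56 days from 2000-12-05 (when the statement of grounds is filed) gives a deadline of 2001-01-30; completed 2000-12-06, before the deadline.
Step 6 — 15 and 128 days from 2000-11-09 (when the written protest is filed) are 2000-11-24 and 2001-03-17 respectively; done 2001-03-14, which is between those dates.
Step 7 — 5 and 19 days from 2001-03-14 (when supplemental grounds are filed) are 2001-03-19 and 2001-04-02 respectively; 2001-03-30 falls inside that range.

None — every step was satisfied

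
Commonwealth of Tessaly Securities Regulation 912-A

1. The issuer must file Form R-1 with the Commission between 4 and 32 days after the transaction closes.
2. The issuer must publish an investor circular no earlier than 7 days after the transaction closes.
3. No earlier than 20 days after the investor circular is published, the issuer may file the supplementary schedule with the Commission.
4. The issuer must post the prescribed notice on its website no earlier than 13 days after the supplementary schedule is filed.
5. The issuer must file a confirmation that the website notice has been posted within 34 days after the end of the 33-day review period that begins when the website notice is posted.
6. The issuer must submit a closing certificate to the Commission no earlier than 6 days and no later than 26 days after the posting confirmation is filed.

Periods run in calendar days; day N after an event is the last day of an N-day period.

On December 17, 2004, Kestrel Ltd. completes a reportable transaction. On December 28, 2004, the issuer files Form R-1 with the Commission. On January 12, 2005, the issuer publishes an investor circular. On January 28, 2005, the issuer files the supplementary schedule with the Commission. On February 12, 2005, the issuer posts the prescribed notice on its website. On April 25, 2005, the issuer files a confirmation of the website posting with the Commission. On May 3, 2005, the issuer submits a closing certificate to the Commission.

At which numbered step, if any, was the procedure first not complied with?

(1) the permitted window runs from December 17, 2004 + 4 = December 21, 2004 to December 17, 2004 + 32 = January 18, 2005; December 28, 2004 falls inside that range.
(2) permitted from December 17, 2004 + 7 days = December 24, 2004 onward; done January 12, 2005, after the minimum wait.
(3) permitted from January 12, 2005 + 20 days = February 1, 2005 onward; acted on January 28, 2005, 4 days prematurely.

Step 3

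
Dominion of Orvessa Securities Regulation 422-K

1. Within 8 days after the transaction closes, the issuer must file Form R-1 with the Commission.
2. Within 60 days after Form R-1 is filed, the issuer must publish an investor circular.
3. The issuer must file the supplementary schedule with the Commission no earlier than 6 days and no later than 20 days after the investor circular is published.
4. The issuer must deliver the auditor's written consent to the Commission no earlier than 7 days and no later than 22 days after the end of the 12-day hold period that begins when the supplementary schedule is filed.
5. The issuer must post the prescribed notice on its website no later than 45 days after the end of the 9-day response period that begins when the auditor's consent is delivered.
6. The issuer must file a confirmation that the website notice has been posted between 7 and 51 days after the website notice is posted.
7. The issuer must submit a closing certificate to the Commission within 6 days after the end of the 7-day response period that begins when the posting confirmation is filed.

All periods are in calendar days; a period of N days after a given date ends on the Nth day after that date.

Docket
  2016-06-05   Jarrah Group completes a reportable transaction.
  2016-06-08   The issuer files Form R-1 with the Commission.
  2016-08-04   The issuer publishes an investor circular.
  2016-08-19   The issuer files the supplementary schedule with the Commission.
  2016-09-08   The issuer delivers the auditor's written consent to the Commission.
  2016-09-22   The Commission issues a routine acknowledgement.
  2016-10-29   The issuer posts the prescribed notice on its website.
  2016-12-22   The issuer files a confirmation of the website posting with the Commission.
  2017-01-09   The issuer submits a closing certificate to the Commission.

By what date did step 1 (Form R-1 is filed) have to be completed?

2016-06-13

Step 1 runs from 2016-06-05, when the transaction closes. 8 days after 2016-06-05 is 2016-06-13.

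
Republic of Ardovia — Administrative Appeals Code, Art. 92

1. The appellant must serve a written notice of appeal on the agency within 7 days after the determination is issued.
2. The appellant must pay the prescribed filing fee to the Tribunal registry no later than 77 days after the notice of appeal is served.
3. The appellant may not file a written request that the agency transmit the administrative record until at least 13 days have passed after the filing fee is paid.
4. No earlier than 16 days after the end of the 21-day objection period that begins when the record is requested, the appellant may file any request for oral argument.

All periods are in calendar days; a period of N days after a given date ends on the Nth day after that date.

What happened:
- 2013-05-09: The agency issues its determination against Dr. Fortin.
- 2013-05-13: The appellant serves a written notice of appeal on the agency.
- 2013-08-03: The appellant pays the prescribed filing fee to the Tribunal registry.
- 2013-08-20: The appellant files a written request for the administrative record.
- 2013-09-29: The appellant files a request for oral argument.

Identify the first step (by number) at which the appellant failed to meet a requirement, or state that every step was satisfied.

Step 1: 7 days after 2013-05-09 (when the determination is issued) is 2013-05-16; done 2013-05-13 — timely.
Step 2: 77 days after 2013-05-13 (when the notice of appeal is served) is 2013-07-29; 2013-08-03 misses that deadline by 5 days.
Later steps need not be reached.

Step 2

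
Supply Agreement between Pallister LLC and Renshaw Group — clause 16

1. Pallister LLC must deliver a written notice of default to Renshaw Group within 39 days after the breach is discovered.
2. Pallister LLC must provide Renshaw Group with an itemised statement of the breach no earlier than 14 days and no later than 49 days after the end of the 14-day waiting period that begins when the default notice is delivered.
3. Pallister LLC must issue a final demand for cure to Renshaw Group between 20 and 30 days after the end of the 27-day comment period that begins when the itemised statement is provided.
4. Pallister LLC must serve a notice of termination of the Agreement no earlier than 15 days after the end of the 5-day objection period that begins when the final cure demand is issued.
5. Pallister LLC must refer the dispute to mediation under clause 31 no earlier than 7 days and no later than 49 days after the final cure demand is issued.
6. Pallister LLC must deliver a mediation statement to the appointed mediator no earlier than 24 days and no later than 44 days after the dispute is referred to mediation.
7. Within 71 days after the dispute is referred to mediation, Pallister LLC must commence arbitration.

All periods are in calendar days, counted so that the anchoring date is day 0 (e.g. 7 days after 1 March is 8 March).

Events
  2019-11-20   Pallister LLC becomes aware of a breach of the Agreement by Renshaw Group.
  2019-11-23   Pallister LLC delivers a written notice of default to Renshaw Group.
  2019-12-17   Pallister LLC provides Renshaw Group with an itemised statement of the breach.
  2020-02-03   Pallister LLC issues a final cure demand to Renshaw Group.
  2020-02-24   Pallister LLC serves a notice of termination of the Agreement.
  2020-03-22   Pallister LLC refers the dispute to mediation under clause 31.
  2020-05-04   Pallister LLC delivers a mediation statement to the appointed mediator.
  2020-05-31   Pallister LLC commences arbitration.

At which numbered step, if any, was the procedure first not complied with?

(1) due by 2019-11-20 + 39 days = 2019-12-29; 2019-11-23 is within that limit.
(2) the permitted window runs from 2019-12-07 + 14 = 2019-12-21 to 2019-12-07 + 49 = 2020-01-25; 2019-12-17 is 4 days too early.

Step 2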